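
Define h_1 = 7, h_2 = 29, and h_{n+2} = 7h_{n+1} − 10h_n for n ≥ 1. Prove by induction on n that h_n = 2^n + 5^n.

Base cases: h_1 = 7 and 2^1 + 5^1 = 7; h_2 = 29 and 2^2 + 5^2 = 29.
Assume h_i = 2^i + 5^i for all 1 ≤ i ≤ j, where j ≥ 2.
Then h_{j+1} = 7h_j − 10h_{j−1} = 7·(2^j + 5^j) − 10·(2^{j−1} + 5^{j−1}) = (7·2 − 10)2^{j−1} + (7·5 − 10)5^{j−1} = 4·2^{j−1} + 25·5^{j−1} = 2^{j+1} + 5^{j+1}.
Hence h_n = 2^n + 5^n for every n ≥ 1, by strong induction.

h_n = 2^n + 5^n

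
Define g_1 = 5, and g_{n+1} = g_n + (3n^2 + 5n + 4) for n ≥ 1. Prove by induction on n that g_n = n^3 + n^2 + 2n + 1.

Base case: g_1 = 5, and 1^3 + 1^2 + 2·1 + 1 = 5.
Assume g_m = m^3 + m^2 + 2m + 1.
Then g_{m+1} = g_m + (3m^2 + 5m + 4) = (m^3 + m^2 + 2m + 1) + (3m^2 + 5m + 4) = m^3 + 4m^2 + 7m + 5,
and (m+1)^3 + (m+1)^2 + 2·(m+1) + 1 = m^3 + 4m^2 + 7m + 5.
This completes the inductive step, so g_n = n^3 + n^2 + 2n + 1 for all n ≥ 1.

g_n = n^3 + n^2 + 2n + 1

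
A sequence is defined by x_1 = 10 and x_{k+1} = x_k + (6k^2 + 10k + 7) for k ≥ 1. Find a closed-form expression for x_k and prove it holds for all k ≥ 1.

Claim: x_k = 2k^3 + 2k^2 + 3k + 3.

Base case: x_1 = 10, and 2·1^3 + 2·1^2 + 3·1 + 3 = 10.
Assume x_m = 2m^3 + 2m^2 + 3m + 3.
Then x_{m+1} = x_m + (6m^2 + 10m + 7) = (2m^3 + 2m^2 + 3m + 3) + (6m^2 + 10m + 7) = 2m^3 + 8m^2 + 13m + 10,
and 2·(m+1)^3 + 2·(m+1)^2 + 3·(m+1) + 3 = 2m^3 + 8m^2 + 13m + 10.
This completes the inductive step, so x_k = 2k^3 + 2k^2 + 3k + 3 for all k ≥ 1.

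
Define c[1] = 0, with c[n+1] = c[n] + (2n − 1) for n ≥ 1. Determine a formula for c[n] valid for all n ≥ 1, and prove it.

Claim: c[n] = n^2 − 2n + 1.

Base case: c[1] = 0, and 1^2 − 2·1 + 1 = 0.
Assume c[j] = j^2 − 2j + 1.
Then c[j+1] = c[j] + (2j − 1) = (j^2 − 2j + 1) + (2j − 1) = j^2,
and (j+1)^2 − 2·(j+1) + 1 = j^2.
By induction, c[n] = n^2 − 2n + 1 for all n ≥ 1.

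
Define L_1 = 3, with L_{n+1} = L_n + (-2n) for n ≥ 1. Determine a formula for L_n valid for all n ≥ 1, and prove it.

Claim: L_n = -n^2 + n + 3.

Base case: L_1 = 3, and -1^2 + 1 + 3 = 3.
Assume L_m = -m^2 + m + 3.
Then L_{m+1} = L_m + (-2m) = (-m^2 + m + 3) + (-2m) = -m^2 − m + 3,
and -(m+1)^2 + (m+1) + 3 = -m^2 − m + 3.
By induction, L_n = -n^2 + n + 3 for all n ≥ 1.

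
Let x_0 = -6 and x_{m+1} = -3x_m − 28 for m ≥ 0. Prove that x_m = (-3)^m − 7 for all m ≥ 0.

Base case: x_0 = -6, and (-3)^0 − 7 = 1 − 7 = -6.
Assume x_k = (-3)^k − 7 for some k ≥ 0.
Then x_{k+1} = -3x_k − 28 = -3·((-3)^k − 7) − 28 = -3·(-3)^k + 21 − 28 = (-3)^{k+1} − 7.
So the formula holds for k+1, and by induction x_m = (-3)^m − 7 for all m ≥ 0.

x_m = (-3)^m − 7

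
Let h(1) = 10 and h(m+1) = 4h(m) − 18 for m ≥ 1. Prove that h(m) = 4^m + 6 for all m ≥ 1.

Base case: h(1) = 10, and 4^1 + 6 = 4 + 6 = 10.
Assume h(k) = 4^k + 6 for some k ≥ 1.
Then h(k+1) = 4h(k) − 18 = 4·(4^k + 6) − 18 = 4^{k+1} + 24 − 18 = 4^{k+1} + 6.
This completes the inductive step, so h(m) = 4^m + 6 for all m ≥ 1.

h(m) = 4^m + 6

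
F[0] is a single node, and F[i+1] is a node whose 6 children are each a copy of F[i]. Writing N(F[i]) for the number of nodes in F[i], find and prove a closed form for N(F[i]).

Claim: N(F[i]) = (6^{i+1} − 1)/5.

Base case: N(F[0]) = 1, and (6^{0+1} − 1)/5 = 1.
Assume N(F[k]) = (6^{k+1} − 1)/5.
Then N(F[k+1]) = 1 + 6N(F[k]) = 1 + 6·(6^{k+1} − 1)/5 = 1 + (6^{k+2} − 6)/5 = (5 + 6^{k+2} − 6)/5 = (6^{k+2} − 1)/5.
Hence N(F[i]) = (6^{i+1} − 1)/5 for every i ≥ 0, by induction.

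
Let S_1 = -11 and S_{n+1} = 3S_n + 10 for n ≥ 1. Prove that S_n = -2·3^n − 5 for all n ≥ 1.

Base case: S_1 = -11, and -2·3^1 − 5 = -6 − 5 = -11.
Assume S_k = -2·3^k − 5 for some k ≥ 1.
Then S_{k+1} = 3S_k + 10 = 3·(-2·3^k − 5) + 10 = -6·3^k − 15 + 10 = -2·3^{k+1} − 5.
Hence S_n = -2·3^n − 5 for every n ≥ 1, by induction.

S_n = -2·3^n − 5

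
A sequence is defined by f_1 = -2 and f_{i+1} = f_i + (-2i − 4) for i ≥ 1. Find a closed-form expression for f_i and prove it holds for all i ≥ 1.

Claim: f_i = -i^2 − 3i + 2.

Base case: f_1 = -2, and -1^2 − 3·1 + 2 = -2.
Assume f_k = -k^2 − 3k + 2.
Then f_{k+1} = f_k + (-2k − 4) = (-k^2 − 3k + 2) + (-2k − 4) = -k^2 − 5k − 2,
and -(k+1)^2 − 3·(k+1) + 2 = -k^2 − 5k − 2.
Hence f_i = -i^2 − 3i + 2 for every i ≥ 1, by induction.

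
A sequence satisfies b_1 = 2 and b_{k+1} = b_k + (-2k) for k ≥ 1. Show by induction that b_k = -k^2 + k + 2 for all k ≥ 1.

Base case: b_1 = 2, and -1^2 + 1 + 2 = 2.
Assume b_m = -m^2 + m + 2.
Then b_{m+1} = b_m + (-2m) = (-m^2 + m + 2) + (-2m) = -m^2 − m + 2,
and -(m+1)^2 + (m+1) + 2 = -m^2 − m + 2.
This completes the inductive step, so b_k = -k^2 + k + 2 for all k ≥ 1.

b_k = -k^2 + k + 2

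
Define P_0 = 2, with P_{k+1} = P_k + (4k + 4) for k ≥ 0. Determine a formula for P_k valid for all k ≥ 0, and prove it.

Claim: P_k = 2k^2 + 2k + 2.

Base case: P_0 = 2, and 2·0^2 + 2·0 + 2 = 2.
Assume P_r = 2r^2 + 2r + 2.
Then P_{r+1} = P_r + (4r + 4) = (2r^2 + 2r + 2) + (4r + 4) = 2r^2 + 6r + 6,
and 2·(r+1)^2 + 2·(r+1) + 2 = 2r^2 + 6r + 6.
Hence P_k = 2k^2 + 2k + 2 for every k ≥ 0, by induction.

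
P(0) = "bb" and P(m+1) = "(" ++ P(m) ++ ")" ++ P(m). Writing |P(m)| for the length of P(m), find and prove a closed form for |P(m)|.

Claim: |P(m)| = 2^{m+2} − 2.

Base case: |P(0)| = 2, and 2^{0+2} − 2 = 2.
Assume |P(j)| = 2^{j+2} − 2.
Then |P(j+1)| = 1 + |P(j)| + 1 + |P(j)| = 2|P(j)| + 2 = 2(2^{j+2} − 2) + 2 = 2^{j+3} − 4 + 2 = 2^{j+3} − 2.
This completes the inductive step, so |P(m)| = 2^{m+2} − 2 for all m ≥ 0.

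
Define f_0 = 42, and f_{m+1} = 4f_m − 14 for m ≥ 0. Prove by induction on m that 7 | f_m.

Base case: f_0 = 42 = 7·6, so 7 | f_0.
Assume 7 | f_r, so f_r = 7t for some integer t.
Then f_{r+1} = 4f_r − 14 = 4·(7t) − 14 = 7(4t − 2), so 7 | f_{r+1}.
Hence 7 | f_m for every m ≥ 0, by induction.

7 | f_m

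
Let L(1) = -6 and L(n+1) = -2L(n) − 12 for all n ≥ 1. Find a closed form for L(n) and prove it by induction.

Claim: L(n) = (-2)^n − 4.

Base case: L(1) = -6, and (-2)^1 − 4 = -2 − 4 = -6.
Assume L(r) = (-2)^r − 4 for some r ≥ 1.
Then L(r+1) = -2L(r) − 12 = -2·((-2)^r − 4) − 12 = -2·(-2)^r + 8 − 12 = (-2)^{r+1} − 4.
So the formula holds for r+1, and by induction L(n) = (-2)^n − 4 for all n ≥ 1.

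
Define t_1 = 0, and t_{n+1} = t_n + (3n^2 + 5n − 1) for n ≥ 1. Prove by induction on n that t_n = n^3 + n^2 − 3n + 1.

Base case: t_1 = 0, and 1^3 + 1^2 − 3·1 + 1 = 0.
Assume t_j = j^3 + j^2 − 3j + 1.
Then t_{j+1} = t_j + (3j^2 + 5j − 1) = (j^3 + j^2 − 3j + 1) + (3j^2 + 5j − 1) = j^3 + 4j^2 + 2j,
and (j+1)^3 + (j+1)^2 − 3·(j+1) + 1 = j^3 + 4j^2 + 2j.
By induction, t_n = n^3 + n^2 − 3n + 1 for all n ≥ 1.

t_n = n^3 + n^2 − 3n + 1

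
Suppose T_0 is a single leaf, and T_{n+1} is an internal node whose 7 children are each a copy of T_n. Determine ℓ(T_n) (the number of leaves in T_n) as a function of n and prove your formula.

Claim: ℓ(T_n) = 7^n.

Base case: ℓ(T_0) = 1, and 7^0 = 1.
Assume ℓ(T_m) = 7^m.
Then ℓ(T_{m+1}) = 7·ℓ(T_m) = 7·7^m = 7^{m+1}.
So the formula holds for m+1, and by induction ℓ(T_n) = 7^n for all n ≥ 0.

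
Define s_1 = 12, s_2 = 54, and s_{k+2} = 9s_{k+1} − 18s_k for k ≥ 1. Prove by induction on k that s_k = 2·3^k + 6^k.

Base cases: s_1 = 12 and 2·3^1 + 6^1 = 12; s_2 = 54 and 2·3^2 + 6^2 = 54.
Assume s_i = 2·3^i + 6^i for all 1 ≤ i ≤ j, where j ≥ 2.
Then s_{j+1} = 9s_j − 18s_{j−1} = 9·(2·3^j + 6^j) − 18·(2·3^{j−1} + 6^{j−1}) = 2·(9·3 − 18)3^{j−1} + (9·6 − 18)6^{j−1} = 18·3^{j−1} + 36·6^{j−1} = 2·3^{j+1} + 6^{j+1}.
By strong induction, s_k = 2·3^k + 6^k for all k ≥ 1.

s_k = 2·3^k + 6^k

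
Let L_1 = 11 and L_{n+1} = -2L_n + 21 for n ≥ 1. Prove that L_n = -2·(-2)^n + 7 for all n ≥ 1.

Base case: L_1 = 11, and -2·(-2)^1 + 7 = 4 + 7 = 11.
Assume L_j = -2·(-2)^j + 7 for some j ≥ 1.
Then L_{j+1} = -2L_j + 21 = -2·(-2·(-2)^j + 7) + 21 = 4·(-2)^j − 14 + 21 = -2·(-2)^{j+1} + 7.
So the formula holds for j+1, and by induction L_n = -2·(-2)^n + 7 for all n ≥ 1.

L_n = -2·(-2)^n + 7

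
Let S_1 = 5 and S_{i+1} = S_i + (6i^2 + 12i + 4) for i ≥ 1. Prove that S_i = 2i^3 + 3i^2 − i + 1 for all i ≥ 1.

Base case: S_1 = 5, and 2·1^3 + 3·1^2 − 1 + 1 = 5.
Assume S_m = 2m^3 + 3m^2 − m + 1.
Then S_{m+1} = S_m + (6m^2 + 12m + 4) = (2m^3 + 3m^2 − m + 1) + (6m^2 + 12m + 4) = 2m^3 + 9m^2 + 11m + 5,
and 2·(m+1)^3 + 3·(m+1)^2 − (m+1) + 1 = 2m^3 + 9m^2 + 11m + 5.
This completes the inductive step, so S_i = 2i^3 + 3i^2 − i + 1 for all i ≥ 1.

S_i = 2i^3 + 3i^2 − i + 1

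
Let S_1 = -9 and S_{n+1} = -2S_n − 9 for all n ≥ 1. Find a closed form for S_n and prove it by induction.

Claim: S_n = 3·(-2)^n − 3.

Base case: S_1 = -9, and 3·(-2)^1 − 3 = -6 − 3 = -9.
Assume S_r = 3·(-2)^r − 3 for some r ≥ 1.
Then S_{r+1} = -2S_r − 9 = -2·(3·(-2)^r − 3) − 9 = -6·(-2)^r + 6 − 9 = 3·(-2)^{r+1} − 3.
This completes the inductive step, so S_n = 3·(-2)^n − 3 for all n ≥ 1.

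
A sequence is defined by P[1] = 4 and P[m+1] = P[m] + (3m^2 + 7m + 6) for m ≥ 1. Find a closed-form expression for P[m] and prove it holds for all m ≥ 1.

Claim: P[m] = m^3 + 2m^2 + 3m − 2.

Base case: P[1] = 4, and 1^3 + 2·1^2 + 3·1 − 2 = 4.
Assume P[k] = k^3 + 2k^2 + 3k − 2.
Then P[k+1] = P[k] + (3k^2 + 7k + 6) = (k^3 + 2k^2 + 3k − 2) + (3k^2 + 7k + 6) = k^3 + 5k^2 + 10k + 4,
and (k+1)^3 + 2·(k+1)^2 + 3·(k+1) − 2 = k^3 + 5k^2 + 10k + 4.
This completes the inductive step, so P[m] = m^3 + 2m^2 + 3m − 2 for all m ≥ 1.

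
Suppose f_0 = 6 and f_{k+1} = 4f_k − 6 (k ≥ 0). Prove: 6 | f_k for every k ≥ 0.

Base case: f_0 = 6 = 6·1, so 6 | f_0.
Assume 6 | f_r, so f_r = 6t for some integer t.
Then f_{r+1} = 4f_r − 6 = 4·(6t) − 6 = 6(4t − 1), so 6 | f_{r+1}.
This completes the inductive step, so 6 | f_k for all k ≥ 0.

6 | f_k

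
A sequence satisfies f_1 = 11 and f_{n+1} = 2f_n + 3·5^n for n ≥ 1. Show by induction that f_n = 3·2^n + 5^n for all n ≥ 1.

Base case: f_1 = 11, and 3·2^1 + 5^1 = 6 + 5 = 11.
Assume f_r = 3·2^r + 5^r for some r ≥ 1.
Then f_{r+1} = 2f_r + 3·5^r = 2·(3·2^r + 5^r) + 3·5^r = 3·2^{r+1} + 2·5^r + 3·5^r = 3·2^{r+1} + 5·5^r = 3·2^{r+1} + 5^{r+1}.
By induction, f_n = 3·2^n + 5^n for all n ≥ 1.

f_n = 3·2^n + 5^n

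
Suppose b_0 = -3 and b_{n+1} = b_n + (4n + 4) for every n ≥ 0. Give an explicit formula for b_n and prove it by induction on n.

Claim: b_n = 2n^2 + 2n − 3.

Base case: b_0 = -3, and 2·0^2 + 2·0 − 3 = -3.
Assume b_r = 2r^2 + 2r − 3.
Then b_{r+1} = b_r + (4r + 4) = (2r^2 + 2r − 3) + (4r + 4) = 2r^2 + 6r + 1,
and 2·(r+1)^2 + 2·(r+1) − 3 = 2r^2 + 6r + 1.
This completes the inductive step, so b_n = 2n^2 + 2n − 3 for all n ≥ 0.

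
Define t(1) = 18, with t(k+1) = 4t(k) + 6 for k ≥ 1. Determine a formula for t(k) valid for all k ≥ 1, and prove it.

Claim: t(k) = 5·4^k − 2.

Base case: t(1) = 18, and 5·4^1 − 2 = 20 − 2 = 18.
Assume t(j) = 5·4^j − 2 for some j ≥ 1.
Then t(j+1) = 4t(j) + 6 = 4·(5·4^j − 2) + 6 = 20·4^j − 8 + 6 = 5·4^{j+1} − 2.
By induction, t(k) = 5·4^k − 2 for all k ≥ 1.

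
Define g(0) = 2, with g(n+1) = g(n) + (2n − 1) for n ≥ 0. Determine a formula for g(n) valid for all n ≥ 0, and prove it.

Claim: g(n) = n^2 − 2n + 2.

Base case: g(0) = 2, and 0^2 − 2·0 + 2 = 2.
Assume g(j) = j^2 − 2j + 2.
Then g(j+1) = g(j) + (2j − 1) = (j^2 − 2j + 2) + (2j − 1) = j^2 + 1,
and (j+1)^2 − 2·(j+1) + 2 = j^2 + 1.
This completes the inductive step, so g(n) = n^2 − 2n + 2 for all n ≥ 0.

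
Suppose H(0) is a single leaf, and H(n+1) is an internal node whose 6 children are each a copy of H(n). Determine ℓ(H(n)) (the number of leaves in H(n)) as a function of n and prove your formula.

Claim: ℓ(H(n)) = 6^n.

Base case: ℓ(H(0)) = 1, and 6^0 = 1.
Assume ℓ(H(r)) = 6^r.
Then ℓ(H(r+1)) = 6·ℓ(H(r)) = 6·6^r = 6^{r+1}.
By induction, ℓ(H(n)) = 6^n for all n ≥ 0.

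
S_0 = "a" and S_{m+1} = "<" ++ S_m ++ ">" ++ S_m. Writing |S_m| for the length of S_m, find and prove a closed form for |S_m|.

Claim: |S_m| = 3·2^m − 2.

Base case: |S_0| = 1, and 3·2^0 − 2 = 1.
Assume |S_k| = 3·2^k − 2.
Then |S_{k+1}| = 1 + |S_k| + 1 + |S_k| = 2|S_k| + 2 = 2(3·2^k − 2) + 2 = 3·2^{k+1} − 4 + 2 = 3·2^{k+1} − 2.
So the formula holds for k+1, and by induction |S_m| = 3·2^m − 2 for all m ≥ 0.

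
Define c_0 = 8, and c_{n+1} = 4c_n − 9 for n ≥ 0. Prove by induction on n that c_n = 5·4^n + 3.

Base case: c_0 = 8, and 5·4^0 + 3 = 5 + 3 = 8.
Assume c_k = 5·4^k + 3 for some k ≥ 0.
Then c_{k+1} = 4c_k − 9 = 4·(5·4^k + 3) − 9 = 20·4^k + 12 − 9 = 5·4^{k+1} + 3.
By induction, c_n = 5·4^n + 3 for all n ≥ 0.

c_n = 5·4^n + 3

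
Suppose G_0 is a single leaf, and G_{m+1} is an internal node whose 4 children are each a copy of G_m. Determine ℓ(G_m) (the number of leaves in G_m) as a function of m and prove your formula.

Claim: ℓ(G_m) = 4^m.

Base case: ℓ(G_0) = 1, and 4^0 = 1.
Assume ℓ(G_k) = 4^k.
Then ℓ(G_{k+1}) = 4·ℓ(G_k) = 4·4^k = 4^{k+1}.
This completes the inductive step, so ℓ(G_m) = 4^m for all m ≥ 0.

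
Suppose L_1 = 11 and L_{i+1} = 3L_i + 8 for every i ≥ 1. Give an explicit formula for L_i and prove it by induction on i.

Claim: L_i = 5·3^i − 4.

Base case: L_1 = 11, and 5·3^1 − 4 = 15 − 4 = 11.
Assume L_j = 5·3^j − 4 for some j ≥ 1.
Then L_{j+1} = 3L_j + 8 = 3·(5·3^j − 4) + 8 = 15·3^j − 12 + 8 = 5·3^{j+1} − 4.
Hence L_i = 5·3^i − 4 for every i ≥ 1, by induction.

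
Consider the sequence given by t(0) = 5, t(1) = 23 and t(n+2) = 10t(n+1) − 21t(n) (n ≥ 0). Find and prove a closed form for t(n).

Claim: t(n) = 3·3^n + 2·7^n.

Base cases: t(0) = 5 and 3·3^0 + 2·7^0 = 5; t(1) = 23 and 3·3^1 + 2·7^1 = 23.
Assume t(i) = 3·3^i + 2·7^i for all 0 ≤ i ≤ j, where j ≥ 1.
Then t(j+1) = 10t(j) − 21t(j−1) = 10·(3·3^j + 2·7^j) − 21·(3·3^{j−1} + 2·7^{j−1}) = 3·(10·3 − 21)3^{j−1} + 2·(10·7 − 21)7^{j−1} = 27·3^{j−1} + 98·7^{j−1} = 3·3^{j+1} + 2·7^{j+1}.
So the formula holds for j+1, and by strong induction t(n) = 3·3^n + 2·7^n for all n ≥ 0.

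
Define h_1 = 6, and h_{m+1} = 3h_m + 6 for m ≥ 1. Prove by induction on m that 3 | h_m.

Base case: h_1 = 6 = 3·2, so 3 | h_1.
Assume 3 | h_j, so h_j = 3t for some integer t.
Then h_{j+1} = 3h_j + 6 = 3·(3t) + 6 = 3(3t + 2), so 3 | h_{j+1}.
By induction, 3 | h_m for all m ≥ 1.

3 | h_m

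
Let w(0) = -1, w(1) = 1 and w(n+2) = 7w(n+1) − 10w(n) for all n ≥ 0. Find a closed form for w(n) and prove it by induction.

Claim: w(n) = 5^n − 2·2^n.

Base cases: w(0) = -1 and 5^0 − 2·2^0 = -1; w(1) = 1 and 5^1 − 2·2^1 = 1.
Assume w(j) = 5^j − 2·2^j for all 0 ≤ j ≤ k, where k ≥ 1.
Then w(k+1) = 7w(k) − 10w(k−1) = 7·(5^k − 2·2^k) − 10·(5^{k−1} − 2·2^{k−1}) = (7·5 − 10)5^{k−1} − 2·(7·2 − 10)2^{k−1} = 25·5^{k−1} − 8·2^{k−1} = 5^{k+1} − 2·2^{k+1}.
This completes the inductive step, so w(n) = 5^n − 2·2^n for all n ≥ 0.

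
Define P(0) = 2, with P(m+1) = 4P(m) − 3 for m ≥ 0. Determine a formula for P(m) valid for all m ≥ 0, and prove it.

Claim: P(m) = 4^m + 1.

Base case: P(0) = 2, and 4^0 + 1 = 1 + 1 = 2.
Assume P(r) = 4^r + 1 for some r ≥ 0.
Then P(r+1) = 4P(r) − 3 = 4·(4^r + 1) − 3 = 4^{r+1} + 4 − 3 = 4^{r+1} + 1.
By induction, P(m) = 4^m + 1 for all m ≥ 0.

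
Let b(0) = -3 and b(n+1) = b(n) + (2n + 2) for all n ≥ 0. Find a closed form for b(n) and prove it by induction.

Claim: b(n) = n^2 + n − 3.

Base case: b(0) = -3, and 0^2 + 0 − 3 = -3.
Assume b(m) = m^2 + m − 3.
Then b(m+1) = b(m) + (2m + 2) = (m^2 + m − 3) + (2m + 2) = m^2 + 3m − 1,
and (m+1)^2 + (m+1) − 3 = m^2 + 3m − 1.
This completes the inductive step, so b(n) = n^2 + n − 3 for all n ≥ 0.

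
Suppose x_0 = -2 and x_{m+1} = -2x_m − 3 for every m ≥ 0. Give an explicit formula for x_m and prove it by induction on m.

Claim: x_m = -(-2)^m − 1.

Base case: x_0 = -2, and -(-2)^0 − 1 = -1 − 1 = -2.
Assume x_j = -(-2)^j − 1 for some j ≥ 0.
Then x_{j+1} = -2x_j − 3 = -2·(-(-2)^j − 1) − 3 = 2·(-2)^j + 2 − 3 = -(-2)^{j+1} − 1.
This completes the inductive step, so x_m = -(-2)^m − 1 for all m ≥ 0.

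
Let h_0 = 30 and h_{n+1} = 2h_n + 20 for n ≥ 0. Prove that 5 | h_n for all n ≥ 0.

Base case: h_0 = 30 = 5·6, so 5 | h_0.
Assume 5 | h_m, so h_m = 5t for some integer t.
Then h_{m+1} = 2h_m + 20 = 2·(5t) + 20 = 5(2t + 4), so 5 | h_{m+1}.
By induction, 5 | h_n for all n ≥ 0.

5 | h_n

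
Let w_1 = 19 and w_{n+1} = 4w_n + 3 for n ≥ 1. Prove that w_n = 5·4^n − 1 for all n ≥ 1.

Base case: w_1 = 19, and 5·4^1 − 1 = 20 − 1 = 19.
Assume w_m = 5·4^m − 1 for some m ≥ 1.
Then w_{m+1} = 4w_m + 3 = 4·(5·4^m − 1) + 3 = 20·4^m − 4 + 3 = 5·4^{m+1} − 1.
So the formula holds for m+1, and by induction w_n = 5·4^n − 1 for all n ≥ 1.

w_n = 5·4^n − 1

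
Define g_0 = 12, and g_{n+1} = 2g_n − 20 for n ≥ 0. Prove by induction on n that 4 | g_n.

Base case: g_0 = 12 = 4·3, so 4 | g_0.
Assume 4 | g_m, so g_m = 4t for some integer t.
Then g_{m+1} = 2g_m − 20 = 2·(4t) − 20 = 4(2t − 5), so 4 | g_{m+1}.
So the property holds for m+1, and by induction 4 | g_n for all n ≥ 0.

4 | g_n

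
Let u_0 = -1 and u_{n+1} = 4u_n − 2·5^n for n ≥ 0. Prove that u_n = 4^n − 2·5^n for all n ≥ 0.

Base case: u_0 = -1, and 4^0 − 2·5^0 = 1 − 2 = -1.
Assume u_r = 4^r − 2·5^r for some r ≥ 0.
Then u_{r+1} = 4u_r − 2·5^r = 4·(4^r − 2·5^r) − 2·5^r = 4^{r+1} − 8·5^r − 2·5^r = 4^{r+1} − 10·5^r = 4^{r+1} − 2·5^{r+1}.
By induction, u_n = 4^n − 2·5^n for all n ≥ 0.

u_n = 4^n − 2·5^n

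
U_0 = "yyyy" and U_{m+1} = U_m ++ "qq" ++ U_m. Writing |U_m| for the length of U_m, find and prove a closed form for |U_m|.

Claim: |U_m| = 6·2^m − 2.

Base case: |U_0| = 4, and 6·2^0 − 2 = 4.
Assume |U_j| = 6·2^j − 2.
Then |U_{j+1}| = |U_j| + 2 + |U_j| = 2|U_j| + 2 = 2(6·2^j − 2) + 2 = 6·2^{j+1} − 4 + 2 = 6·2^{j+1} − 2.
So the formula holds for j+1, and by induction |U_m| = 6·2^m − 2 for all m ≥ 0.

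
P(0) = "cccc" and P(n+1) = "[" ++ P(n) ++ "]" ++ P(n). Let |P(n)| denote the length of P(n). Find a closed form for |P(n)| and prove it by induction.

Claim: |P(n)| = 6·2^n − 2.

Base case: |P(0)| = 4, and 6·2^0 − 2 = 4.
Assume |P(m)| = 6·2^m − 2.
Then |P(m+1)| = 1 + |P(m)| + 1 + |P(m)| = 2|P(m)| + 2 = 2(6·2^m − 2) + 2 = 6·2^{m+1} − 4 + 2 = 6·2^{m+1} − 2.
Hence |P(n)| = 6·2^n − 2 for every n ≥ 0, by induction.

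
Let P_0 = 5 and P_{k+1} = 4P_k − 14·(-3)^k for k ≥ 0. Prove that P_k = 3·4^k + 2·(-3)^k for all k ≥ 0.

Base case: P_0 = 5, and 3·4^0 + 2·(-3)^0 = 3 + 2 = 5.
Assume P_r = 3·4^r + 2·(-3)^r for some r ≥ 0.
Then P_{r+1} = 4P_r − 14·(-3)^r = 4·(3·4^r + 2·(-3)^r) − 14·(-3)^r = 3·4^{r+1} + 8·(-3)^r − 14·(-3)^r = 3·4^{r+1} − 6·(-3)^r = 3·4^{r+1} + 2·(-3)^{r+1}.
By induction, P_k = 3·4^k + 2·(-3)^k for all k ≥ 0.

P_k = 3·4^k + 2·(-3)^k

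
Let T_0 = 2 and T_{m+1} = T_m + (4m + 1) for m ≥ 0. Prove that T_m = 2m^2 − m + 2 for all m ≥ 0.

Base case: T_0 = 2, and 2·0^2 − 0 + 2 = 2.
Assume T_r = 2r^2 − r + 2.
Then T_{r+1} = T_r + (4r + 1) = (2r^2 − r + 2) + (4r + 1) = 2r^2 + 3r + 3,
and 2·(r+1)^2 − (r+1) + 2 = 2r^2 + 3r + 3.
By induction, T_m = 2m^2 − m + 2 for all m ≥ 0.

T_m = 2m^2 − m + 2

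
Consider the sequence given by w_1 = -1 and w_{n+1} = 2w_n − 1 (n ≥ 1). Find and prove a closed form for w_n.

Claim: w_n = -2^n + 1.

Base case: w_1 = -1, and -2^1 + 1 = -2 + 1 = -1.
Assume w_j = -2^j + 1 for some j ≥ 1.
Then w_{j+1} = 2w_j − 1 = 2·(-2^j + 1) − 1 = -2^{j+1} + 2 − 1 = -2^{j+1} + 1.
By induction, w_n = -2^n + 1 for all n ≥ 1.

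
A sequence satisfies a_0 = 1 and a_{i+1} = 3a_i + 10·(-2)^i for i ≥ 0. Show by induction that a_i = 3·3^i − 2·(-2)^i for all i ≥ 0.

Base case: a_0 = 1, and 3·3^0 − 2·(-2)^0 = 3 − 2 = 1.
Assume a_m = 3·3^m − 2·(-2)^m for some m ≥ 0.
Then a_{m+1} = 3a_m + 10·(-2)^m = 3·(3·3^m − 2·(-2)^m) + 10·(-2)^m = 3·3^{m+1} − 6·(-2)^m + 10·(-2)^m = 3·3^{m+1} + 4·(-2)^m = 3·3^{m+1} − 2·(-2)^{m+1}.
So the formula holds for m+1, and by induction a_i = 3·3^i − 2·(-2)^i for all i ≥ 0.

a_i = 3·3^i − 2·(-2)^i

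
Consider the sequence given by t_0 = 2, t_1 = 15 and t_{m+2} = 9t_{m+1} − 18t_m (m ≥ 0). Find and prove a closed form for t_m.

Claim: t_m = 3·6^m − 3^m.

Base cases: t_0 = 2 and 3·6^0 − 3^0 = 2; t_1 = 15 and 3·6^1 − 3^1 = 15.
Assume t_j = 3·6^j − 3^j for all 0 ≤ j ≤ r, where r ≥ 1.
Then t_{r+1} = 9t_r − 18t_{r−1} = 9·(3·6^r − 3^r) − 18·(3·6^{r−1} − 3^{r−1}) = 3·(9·6 − 18)6^{r−1} − (9·3 − 18)3^{r−1} = 108·6^{r−1} − 9·3^{r−1} = 3·6^{r+1} − 3^{r+1}.
By strong induction, t_m = 3·6^m − 3^m for all m ≥ 0.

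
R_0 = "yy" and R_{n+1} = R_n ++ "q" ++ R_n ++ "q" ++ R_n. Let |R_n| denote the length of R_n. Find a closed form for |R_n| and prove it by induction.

Claim: |R_n| = 3^{n+1} − 1.

Base case: |R_0| = 2, and 3^{0+1} − 1 = 2.
Assume |R_k| = 3^{k+1} − 1.
Then |R_{k+1}| = 3|R_k| + 2 = 3(3^{k+1} − 1) + 2 = 3^{k+2} − 3 + 2 = 3^{k+2} − 1.
So the formula holds for k+1, and by induction |R_n| = 3^{n+1} − 1 for all n ≥ 0.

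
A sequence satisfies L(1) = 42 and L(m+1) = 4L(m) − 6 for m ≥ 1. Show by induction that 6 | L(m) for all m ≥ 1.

Base case: L(1) = 42 = 6·7, so 6 | L(1).
Assume 6 | L(k), so L(k) = 6t for some integer t.
Then L(k+1) = 4L(k) − 6 = 4·(6t) − 6 = 6(4t − 1), so 6 | L(k+1).
Hence 6 | L(m) for every m ≥ 1, by induction.

6 | L(m)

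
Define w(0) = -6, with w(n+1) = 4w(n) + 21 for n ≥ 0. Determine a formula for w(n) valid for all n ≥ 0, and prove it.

Claim: w(n) = 4^n − 7.

Base case: w(0) = -6, and 4^0 − 7 = 1 − 7 = -6.
Assume w(k) = 4^k − 7 for some k ≥ 0.
Then w(k+1) = 4w(k) + 21 = 4·(4^k − 7) + 21 = 4^{k+1} − 28 + 21 = 4^{k+1} − 7.
So the formula holds for k+1, and by induction w(n) = 4^n − 7 for all n ≥ 0.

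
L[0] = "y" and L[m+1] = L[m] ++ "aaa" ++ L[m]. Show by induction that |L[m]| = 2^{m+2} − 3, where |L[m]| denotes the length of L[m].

Base case: |L[0]| = 1, and 2^{0+2} − 3 = 1.
Assume |L[j]| = 2^{j+2} − 3.
Then |L[j+1]| = |L[j]| + 3 + |L[j]| = 2|L[j]| + 3 = 2(2^{j+2} − 3) + 3 = 2^{j+3} − 6 + 3 = 2^{j+3} − 3.
By induction, |L[m]| = 2^{m+2} − 3 for all m ≥ 0.

|L[m]| = 2^{m+2} − 3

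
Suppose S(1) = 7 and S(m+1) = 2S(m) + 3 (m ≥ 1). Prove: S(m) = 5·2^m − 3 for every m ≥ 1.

Base case: S(1) = 7, and 5·2^1 − 3 = 10 − 3 = 7.
Assume S(k) = 5·2^k − 3 for some k ≥ 1.
Then S(k+1) = 2S(k) + 3 = 2·(5·2^k − 3) + 3 = 10·2^k − 6 + 3 = 5·2^{k+1} − 3.
So the formula holds for k+1, and by induction S(m) = 5·2^m − 3 for all m ≥ 1.

S(m) = 5·2^m − 3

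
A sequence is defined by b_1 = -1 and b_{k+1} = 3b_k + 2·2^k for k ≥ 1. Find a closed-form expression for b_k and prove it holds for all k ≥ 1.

Claim: b_k = 3^k − 2·2^k.

Base case: b_1 = -1, and 3^1 − 2·2^1 = 3 − 4 = -1.
Assume b_j = 3^j − 2·2^j for some j ≥ 1.
Then b_{j+1} = 3b_j + 2·2^j = 3·(3^j − 2·2^j) + 2·2^j = 3^{j+1} − 6·2^j + 2·2^j = 3^{j+1} − 4·2^j = 3^{j+1} − 2·2^{j+1}.
This completes the inductive step, so b_k = 3^k − 2·2^k for all k ≥ 1.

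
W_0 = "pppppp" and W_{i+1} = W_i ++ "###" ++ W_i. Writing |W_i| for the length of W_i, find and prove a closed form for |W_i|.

Claim: |W_i| = 9·2^i − 3.

Base case: |W_0| = 6, and 9·2^0 − 3 = 6.
Assume |W_m| = 9·2^m − 3.
Then |W_{m+1}| = |W_m| + 3 + |W_m| = 2|W_m| + 3 = 2(9·2^m − 3) + 3 = 9·2^{m+1} − 6 + 3 = 9·2^{m+1} − 3.
So the formula holds for m+1, and by induction |W_i| = 9·2^i − 3 for all i ≥ 0.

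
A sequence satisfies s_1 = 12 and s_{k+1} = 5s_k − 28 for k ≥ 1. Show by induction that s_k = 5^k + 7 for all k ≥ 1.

Base case: s_1 = 12, and 5^1 + 7 = 5 + 7 = 12.
Assume s_r = 5^r + 7 for some r ≥ 1.
Then s_{r+1} = 5s_r − 28 = 5·(5^r + 7) − 28 = 5^{r+1} + 35 − 28 = 5^{r+1} + 7.
Hence s_k = 5^k + 7 for every k ≥ 1, by induction.

s_k = 5^k + 7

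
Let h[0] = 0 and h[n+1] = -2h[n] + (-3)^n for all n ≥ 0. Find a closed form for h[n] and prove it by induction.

Claim: h[n] = (-2)^n − (-3)^n.

Base case: h[0] = 0, and (-2)^0 − (-3)^0 = 1 − 1 = 0.
Assume h[r] = (-2)^r − (-3)^r for some r ≥ 0.
Then h[r+1] = -2h[r] + (-3)^r = -2·((-2)^r − (-3)^r) + (-3)^r = (-2)^{r+1} + 2·(-3)^r + (-3)^r = (-2)^{r+1} + 3·(-3)^r = (-2)^{r+1} − (-3)^{r+1}.
By induction, h[n] = (-2)^n − (-3)^n for all n ≥ 0.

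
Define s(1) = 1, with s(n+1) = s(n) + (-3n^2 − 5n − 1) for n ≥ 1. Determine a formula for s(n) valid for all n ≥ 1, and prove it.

Claim: s(n) = -n^3 − n^2 + n + 2.

Base case: s(1) = 1, and -1^3 − 1^2 + 1 + 2 = 1.
Assume s(r) = -r^3 − r^2 + r + 2.
Then s(r+1) = s(r) + (-3r^2 − 5r − 1) = (-r^3 − r^2 + r + 2) + (-3r^2 − 5r − 1) = -r^3 − 4r^2 − 4r + 1,
and -(r+1)^3 − (r+1)^2 + (r+1) + 2 = -r^3 − 4r^2 − 4r + 1.
By induction, s(n) = -n^3 − n^2 + n + 2 for all n ≥ 1.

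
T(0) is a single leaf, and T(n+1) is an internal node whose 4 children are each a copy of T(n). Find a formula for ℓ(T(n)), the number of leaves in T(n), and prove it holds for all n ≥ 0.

Claim: ℓ(T(n)) = 4^n.

Base case: ℓ(T(0)) = 1, and 4^0 = 1.
Assume ℓ(T(r)) = 4^r.
Then ℓ(T(r+1)) = 4·ℓ(T(r)) = 4·4^r = 4^{r+1}.
So the formula holds for r+1, and by induction ℓ(T(n)) = 4^n for all n ≥ 0.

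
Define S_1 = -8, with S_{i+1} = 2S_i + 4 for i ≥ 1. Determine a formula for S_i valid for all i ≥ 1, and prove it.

Claim: S_i = -2^{i+1} − 4.

Base case: S_1 = -8, and -2^{1+1} − 4 = -4 − 4 = -8.
Assume S_k = -2^{k+1} − 4 for some k ≥ 1.
Then S_{k+1} = 2S_k + 4 = 2·(-2^{k+1} − 4) + 4 = -2^{k+2} − 8 + 4 = -2^{k+2} − 4.
So the formula holds for k+1, and by induction S_i = -2^{i+1} − 4 for all i ≥ 1.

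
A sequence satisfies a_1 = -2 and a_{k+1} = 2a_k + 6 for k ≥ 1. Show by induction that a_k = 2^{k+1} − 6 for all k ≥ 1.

Base case: a_1 = -2, and 2^{1+1} − 6 = 4 − 6 = -2.
Assume a_r = 2^{r+1} − 6 for some r ≥ 1.
Then a_{r+1} = 2a_r + 6 = 2·(2^{r+1} − 6) + 6 = 2^{r+2} − 12 + 6 = 2^{r+2} − 6.
Hence a_k = 2^{k+1} − 6 for every k ≥ 1, by induction.

a_k = 2^{k+1} − 6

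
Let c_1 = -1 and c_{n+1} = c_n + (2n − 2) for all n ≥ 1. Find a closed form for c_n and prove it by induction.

Claim: c_n = n^2 − 3n + 1.

Base case: c_1 = -1, and 1^2 − 3·1 + 1 = -1.
Assume c_r = r^2 − 3r + 1.
Then c_{r+1} = c_r + (2r − 2) = (r^2 − 3r + 1) + (2r − 2) = r^2 − r − 1,
and (r+1)^2 − 3·(r+1) + 1 = r^2 − r − 1.
This completes the inductive step, so c_n = n^2 − 3n + 1 for all n ≥ 1.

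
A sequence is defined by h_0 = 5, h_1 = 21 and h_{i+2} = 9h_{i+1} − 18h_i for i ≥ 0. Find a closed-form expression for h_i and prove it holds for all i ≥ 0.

Claim: h_i = 3·3^i + 2·6^i.

Base cases: h_0 = 5 and 3·3^0 + 2·6^0 = 5; h_1 = 21 and 3·3^1 + 2·6^1 = 21.
Assume h_j = 3·3^j + 2·6^j for all 0 ≤ j ≤ k, where k ≥ 1.
Then h_{k+1} = 9h_k − 18h_{k−1} = 9·(3·3^k + 2·6^k) − 18·(3·3^{k−1} + 2·6^{k−1}) = 3·(9·3 − 18)3^{k−1} + 2·(9·6 − 18)6^{k−1} = 27·3^{k−1} + 72·6^{k−1} = 3·3^{k+1} + 2·6^{k+1}.
By strong induction, h_i = 3·3^i + 2·6^i for all i ≥ 0.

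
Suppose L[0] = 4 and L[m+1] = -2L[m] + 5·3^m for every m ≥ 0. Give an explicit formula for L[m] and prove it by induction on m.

Claim: L[m] = 3·(-2)^m + 3^m.

Base case: L[0] = 4, and 3·(-2)^0 + 3^0 = 3 + 1 = 4.
Assume L[r] = 3·(-2)^r + 3^r for some r ≥ 0.
Then L[r+1] = -2L[r] + 5·3^r = -2·(3·(-2)^r + 3^r) + 5·3^r = 3·(-2)^{r+1} − 2·3^r + 5·3^r = 3·(-2)^{r+1} + 3·3^r = 3·(-2)^{r+1} + 3^{r+1}.
Hence L[m] = 3·(-2)^m + 3^m for every m ≥ 0, by induction.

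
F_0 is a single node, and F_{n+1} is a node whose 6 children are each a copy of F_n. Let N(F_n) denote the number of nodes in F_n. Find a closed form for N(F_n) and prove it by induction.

Claim: N(F_n) = (6^{n+1} − 1)/5.

Base case: N(F_0) = 1, and (6^{0+1} − 1)/5 = 1.
Assume N(F_j) = (6^{j+1} − 1)/5.
Then N(F_{j+1}) = 1 + 6N(F_j) = 1 + 6·(6^{j+1} − 1)/5 = 1 + (6^{j+2} − 6)/5 = (5 + 6^{j+2} − 6)/5 = (6^{j+2} − 1)/5.
By induction, N(F_n) = (6^{n+1} − 1)/5 for all n ≥ 0.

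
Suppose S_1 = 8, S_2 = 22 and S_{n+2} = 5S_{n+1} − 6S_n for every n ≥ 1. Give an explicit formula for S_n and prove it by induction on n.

Claim: S_n = 2·3^n + 2^n.

Base cases: S_1 = 8 and 2·3^1 + 2^1 = 8; S_2 = 22 and 2·3^2 + 2^2 = 22.
Assume S_j = 2·3^j + 2^j for all 1 ≤ j ≤ k, where k ≥ 2.
Then S_{k+1} = 5S_k − 6S_{k−1} = 5·(2·3^k + 2^k) − 6·(2·3^{k−1} + 2^{k−1}) = 2·(5·3 − 6)3^{k−1} + (5·2 − 6)2^{k−1} = 18·3^{k−1} + 4·2^{k−1} = 2·3^{k+1} + 2^{k+1}.
Hence S_n = 2·3^n + 2^n for every n ≥ 1, by strong induction.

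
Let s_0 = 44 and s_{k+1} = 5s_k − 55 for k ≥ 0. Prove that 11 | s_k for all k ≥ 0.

Base case: s_0 = 44 = 11·4, so 11 | s_0.
Assume 11 | s_r, so s_r = 11t for some integer t.
Then s_{r+1} = 5s_r − 55 = 5·(11t) − 55 = 11(5t − 5), so 11 | s_{r+1}.
By induction, 11 | s_k for all k ≥ 0.

11 | s_k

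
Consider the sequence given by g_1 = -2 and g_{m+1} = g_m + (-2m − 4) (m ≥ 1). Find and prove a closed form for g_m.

Claim: g_m = -m^2 − 3m + 2.

Base case: g_1 = -2, and -1^2 − 3·1 + 2 = -2.
Assume g_r = -r^2 − 3r + 2.
Then g_{r+1} = g_r + (-2r − 4) = (-r^2 − 3r + 2) + (-2r − 4) = -r^2 − 5r − 2,
and -(r+1)^2 − 3·(r+1) + 2 = -r^2 − 5r − 2.
This completes the inductive step, so g_m = -m^2 − 3m + 2 for all m ≥ 1.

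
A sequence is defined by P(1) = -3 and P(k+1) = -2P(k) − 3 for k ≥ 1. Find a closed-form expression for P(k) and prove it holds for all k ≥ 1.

Claim: P(k) = (-2)^k − 1.

Base case: P(1) = -3, and (-2)^1 − 1 = -2 − 1 = -3.
Assume P(m) = (-2)^m − 1 for some m ≥ 1.
Then P(m+1) = -2P(m) − 3 = -2·((-2)^m − 1) − 3 = -2·(-2)^m + 2 − 3 = (-2)^{m+1} − 1.
So the formula holds for m+1, and by induction P(k) = (-2)^k − 1 for all k ≥ 1.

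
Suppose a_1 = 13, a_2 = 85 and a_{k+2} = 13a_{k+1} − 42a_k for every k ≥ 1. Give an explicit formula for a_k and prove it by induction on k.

Claim: a_k = 7^k + 6^k.

Base cases: a_1 = 13 and 7^1 + 6^1 = 13; a_2 = 85 and 7^2 + 6^2 = 85.
Assume a_j = 7^j + 6^j for all 1 ≤ j ≤ m, where m ≥ 2.
Then a_{m+1} = 13a_m − 42a_{m−1} = 13·(7^m + 6^m) − 42·(7^{m−1} + 6^{m−1}) = (13·7 − 42)7^{m−1} + (13·6 − 42)6^{m−1} = 49·7^{m−1} + 36·6^{m−1} = 7^{m+1} + 6^{m+1}.
By strong induction, a_k = 7^k + 6^k for all k ≥ 1.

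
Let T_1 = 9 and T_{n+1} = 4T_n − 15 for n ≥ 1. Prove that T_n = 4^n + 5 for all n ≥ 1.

Base case: T_1 = 9, and 4^1 + 5 = 4 + 5 = 9.
Assume T_k = 4^k + 5 for some k ≥ 1.
Then T_{k+1} = 4T_k − 15 = 4·(4^k + 5) − 15 = 4^{k+1} + 20 − 15 = 4^{k+1} + 5.
By induction, T_n = 4^n + 5 for all n ≥ 1.

T_n = 4^n + 5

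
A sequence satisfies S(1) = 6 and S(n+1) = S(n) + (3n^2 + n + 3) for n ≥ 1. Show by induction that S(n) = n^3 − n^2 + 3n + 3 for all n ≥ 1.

Base case: S(1) = 6, and 1^3 − 1^2 + 3·1 + 3 = 6.
Assume S(r) = r^3 − r^2 + 3r + 3.
Then S(r+1) = S(r) + (3r^2 + r + 3) = (r^3 − r^2 + 3r + 3) + (3r^2 + r + 3) = r^3 + 2r^2 + 4r + 6,
and (r+1)^3 − (r+1)^2 + 3·(r+1) + 3 = r^3 + 2r^2 + 4r + 6.
Hence S(n) = n^3 − n^2 + 3n + 3 for every n ≥ 1, by induction.

S(n) = n^3 − n^2 + 3n + 3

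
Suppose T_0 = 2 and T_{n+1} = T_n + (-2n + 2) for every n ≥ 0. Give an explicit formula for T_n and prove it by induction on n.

Claim: T_n = -n^2 + 3n + 2.

Base case: T_0 = 2, and -0^2 + 3·0 + 2 = 2.
Assume T_r = -r^2 + 3r + 2.
Then T_{r+1} = T_r + (-2r + 2) = (-r^2 + 3r + 2) + (-2r + 2) = -r^2 + r + 4,
and -(r+1)^2 + 3·(r+1) + 2 = -r^2 + r + 4.
By induction, T_n = -n^2 + 3n + 2 for all n ≥ 0.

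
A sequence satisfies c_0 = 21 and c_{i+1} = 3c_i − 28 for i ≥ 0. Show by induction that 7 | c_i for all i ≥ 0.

Base case: c_0 = 21 = 7·3, so 7 | c_0.
Assume 7 | c_m, so c_m = 7t for some integer t.
Then c_{m+1} = 3c_m − 28 = 3·(7t) − 28 = 7(3t − 4), so 7 | c_{m+1}.
This completes the inductive step, so 7 | c_i for all i ≥ 0.

7 | c_i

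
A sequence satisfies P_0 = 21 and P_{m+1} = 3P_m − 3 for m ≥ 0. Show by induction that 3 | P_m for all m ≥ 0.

Base case: P_0 = 21 = 3·7, so 3 | P_0.
Assume 3 | P_j, so P_j = 3t for some integer t.
Then P_{j+1} = 3P_j − 3 = 3·(3t) − 3 = 3(3t − 1), so 3 | P_{j+1}.
By induction, 3 | P_m for all m ≥ 0.

3 | P_m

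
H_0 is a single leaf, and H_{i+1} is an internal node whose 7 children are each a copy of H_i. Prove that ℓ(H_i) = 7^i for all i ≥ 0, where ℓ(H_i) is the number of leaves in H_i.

Base case: ℓ(H_0) = 1, and 7^0 = 1.
Assume ℓ(H_j) = 7^j.
Then ℓ(H_{j+1}) = 7·ℓ(H_j) = 7·7^j = 7^{j+1}.
So the formula holds for j+1, and by induction ℓ(H_i) = 7^i for all i ≥ 0.

ℓ(H_i) = 7^i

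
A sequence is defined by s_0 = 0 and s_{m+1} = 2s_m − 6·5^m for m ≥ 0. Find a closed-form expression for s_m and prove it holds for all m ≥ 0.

Claim: s_m = 2·2^m − 2·5^m.

Base case: s_0 = 0, and 2·2^0 − 2·5^0 = 2 − 2 = 0.
Assume s_r = 2·2^r − 2·5^r for some r ≥ 0.
Then s_{r+1} = 2s_r − 6·5^r = 2·(2·2^r − 2·5^r) − 6·5^r = 2·2^{r+1} − 4·5^r − 6·5^r = 2·2^{r+1} − 10·5^r = 2·2^{r+1} − 2·5^{r+1}.
Hence s_m = 2·2^m − 2·5^m for every m ≥ 0, by induction.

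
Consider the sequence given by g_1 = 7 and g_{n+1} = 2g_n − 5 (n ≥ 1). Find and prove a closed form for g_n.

Claim: g_n = 2^n + 5.

Base case: g_1 = 7, and 2^1 + 5 = 2 + 5 = 7.
Assume g_r = 2^r + 5 for some r ≥ 1.
Then g_{r+1} = 2g_r − 5 = 2·(2^r + 5) − 5 = 2^{r+1} + 10 − 5 = 2^{r+1} + 5.
So the formula holds for r+1, and by induction g_n = 2^n + 5 for all n ≥ 1.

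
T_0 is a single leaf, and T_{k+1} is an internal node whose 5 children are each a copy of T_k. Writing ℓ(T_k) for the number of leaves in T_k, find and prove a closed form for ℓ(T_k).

Claim: ℓ(T_k) = 5^k.

Base case: ℓ(T_0) = 1, and 5^0 = 1.
Assume ℓ(T_m) = 5^m.
Then ℓ(T_{m+1}) = 5·ℓ(T_m) = 5·5^m = 5^{m+1}.
This completes the inductive step, so ℓ(T_k) = 5^k for all k ≥ 0.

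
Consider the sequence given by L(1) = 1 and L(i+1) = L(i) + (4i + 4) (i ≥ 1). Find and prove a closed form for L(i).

Claim: L(i) = 2i^2 + 2i − 3.

Base case: L(1) = 1, and 2·1^2 + 2·1 − 3 = 1.
Assume L(r) = 2r^2 + 2r − 3.
Then L(r+1) = L(r) + (4r + 4) = (2r^2 + 2r − 3) + (4r + 4) = 2r^2 + 6r + 1,
and 2·(r+1)^2 + 2·(r+1) − 3 = 2r^2 + 6r + 1.
This completes the inductive step, so L(i) = 2i^2 + 2i − 3 for all i ≥ 1.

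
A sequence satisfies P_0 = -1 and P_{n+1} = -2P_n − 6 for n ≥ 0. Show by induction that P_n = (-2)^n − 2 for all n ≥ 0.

Base case: P_0 = -1, and (-2)^0 − 2 = 1 − 2 = -1.
Assume P_j = (-2)^j − 2 for some j ≥ 0.
Then P_{j+1} = -2P_j − 6 = -2·((-2)^j − 2) − 6 = -2·(-2)^j + 4 − 6 = (-2)^{j+1} − 2.
This completes the inductive step, so P_n = (-2)^n − 2 for all n ≥ 0.

P_n = (-2)^n − 2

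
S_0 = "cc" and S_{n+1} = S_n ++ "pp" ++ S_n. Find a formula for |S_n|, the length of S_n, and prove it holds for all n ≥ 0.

Claim: |S_n| = 2^{n+2} − 2.

Base case: |S_0| = 2, and 2^{0+2} − 2 = 2.
Assume |S_j| = 2^{j+2} − 2.
Then |S_{j+1}| = |S_j| + 2 + |S_j| = 2|S_j| + 2 = 2(2^{j+2} − 2) + 2 = 2^{j+3} − 4 + 2 = 2^{j+3} − 2.
By induction, |S_n| = 2^{n+2} − 2 for all n ≥ 0.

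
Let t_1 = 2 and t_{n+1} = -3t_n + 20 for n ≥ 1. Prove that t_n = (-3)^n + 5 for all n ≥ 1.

Base case: t_1 = 2, and (-3)^1 + 5 = -3 + 5 = 2.
Assume t_r = (-3)^r + 5 for some r ≥ 1.
Then t_{r+1} = -3t_r + 20 = -3·((-3)^r + 5) + 20 = -3·(-3)^r − 15 + 20 = (-3)^{r+1} + 5.
So the formula holds for r+1, and by induction t_n = (-3)^n + 5 for all n ≥ 1.

t_n = (-3)^n + 5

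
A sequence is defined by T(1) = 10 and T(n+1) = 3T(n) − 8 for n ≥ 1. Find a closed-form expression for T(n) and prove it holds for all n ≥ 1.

Claim: T(n) = 2·3^n + 4.

Base case: T(1) = 10, and 2·3^1 + 4 = 6 + 4 = 10.
Assume T(j) = 2·3^j + 4 for some j ≥ 1.
Then T(j+1) = 3T(j) − 8 = 3·(2·3^j + 4) − 8 = 6·3^j + 12 − 8 = 2·3^{j+1} + 4.
So the formula holds for j+1, and by induction T(n) = 2·3^n + 4 for all n ≥ 1.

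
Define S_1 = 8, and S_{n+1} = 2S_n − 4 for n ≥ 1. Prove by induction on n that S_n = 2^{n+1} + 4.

Base case: S_1 = 8, and 2^{1+1} + 4 = 4 + 4 = 8.
Assume S_m = 2^{m+1} + 4 for some m ≥ 1.
Then S_{m+1} = 2S_m − 4 = 2·(2^{m+1} + 4) − 4 = 2^{m+2} + 8 − 4 = 2^{m+2} + 4.
This completes the inductive step, so S_n = 2^{n+1} + 4 for all n ≥ 1.

S_n = 2^{n+1} + 4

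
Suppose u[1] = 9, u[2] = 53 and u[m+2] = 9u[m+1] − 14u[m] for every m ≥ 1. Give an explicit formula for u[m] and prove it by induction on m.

Claim: u[m] = 7^m + 2^m.

Base cases: u[1] = 9 and 7^1 + 2^1 = 9; u[2] = 53 and 7^2 + 2^2 = 53.
Assume u[i] = 7^i + 2^i for all 1 ≤ i ≤ j, where j ≥ 2.
Then u[j+1] = 9u[j] − 14u[j−1] = 9·(7^j + 2^j) − 14·(7^{j−1} + 2^{j−1}) = (9·7 − 14)7^{j−1} + (9·2 − 14)2^{j−1} = 49·7^{j−1} + 4·2^{j−1} = 7^{j+1} + 2^{j+1}.
This completes the inductive step, so u[m] = 7^m + 2^m for all m ≥ 1.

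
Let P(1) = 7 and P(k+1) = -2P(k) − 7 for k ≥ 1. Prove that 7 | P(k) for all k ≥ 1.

Base case: P(1) = 7 = 7·1, so 7 | P(1).
Assume 7 | P(m), so P(m) = 7t for some integer t.
Then P(m+1) = -2P(m) − 7 = -2·(7t) − 7 = 7(-2t − 1), so 7 | P(m+1).
By induction, 7 | P(k) for all k ≥ 1.

7 | P(k)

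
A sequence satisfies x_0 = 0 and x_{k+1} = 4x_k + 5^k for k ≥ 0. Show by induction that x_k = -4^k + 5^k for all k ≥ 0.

Base case: x_0 = 0, and -4^0 + 5^0 = -1 + 1 = 0.
Assume x_m = -4^m + 5^m for some m ≥ 0.
Then x_{m+1} = 4x_m + 5^m = 4·(-4^m + 5^m) + 5^m = -4^{m+1} + 4·5^m + 5^m = -4^{m+1} + 5·5^m = -4^{m+1} + 5^{m+1}.
By induction, x_k = -4^k + 5^k for all k ≥ 0.

x_k = -4^k + 5^k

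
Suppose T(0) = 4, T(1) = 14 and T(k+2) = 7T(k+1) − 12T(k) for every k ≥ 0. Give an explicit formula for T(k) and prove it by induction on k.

Claim: T(k) = 2·3^k + 2·4^k.

Base cases: T(0) = 4 and 2·3^0 + 2·4^0 = 4; T(1) = 14 and 2·3^1 + 2·4^1 = 14.
Assume T(j) = 2·3^j + 2·4^j for all 0 ≤ j ≤ r, where r ≥ 1.
Then T(r+1) = 7T(r) − 12T(r−1) = 7·(2·3^r + 2·4^r) − 12·(2·3^{r−1} + 2·4^{r−1}) = 2·(7·3 − 12)3^{r−1} + 2·(7·4 − 12)4^{r−1} = 18·3^{r−1} + 32·4^{r−1} = 2·3^{r+1} + 2·4^{r+1}.
Hence T(k) = 2·3^k + 2·4^k for every k ≥ 0, by strong induction.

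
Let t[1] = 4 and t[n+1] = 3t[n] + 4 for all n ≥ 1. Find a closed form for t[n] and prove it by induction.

Claim: t[n] = 2·3^n − 2.

Base case: t[1] = 4, and 2·3^1 − 2 = 6 − 2 = 4.
Assume t[j] = 2·3^j − 2 for some j ≥ 1.
Then t[j+1] = 3t[j] + 4 = 3·(2·3^j − 2) + 4 = 6·3^j − 6 + 4 = 2·3^{j+1} − 2.
By induction, t[n] = 2·3^n − 2 for all n ≥ 1.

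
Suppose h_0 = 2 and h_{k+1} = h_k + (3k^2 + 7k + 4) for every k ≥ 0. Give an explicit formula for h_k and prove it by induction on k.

Claim: h_k = k^3 + 2k^2 + k + 2.

Base case: h_0 = 2, and 0^3 + 2·0^2 + 0 + 2 = 2.
Assume h_r = r^3 + 2r^2 + r + 2.
Then h_{r+1} = h_r + (3r^2 + 7r + 4) = (r^3 + 2r^2 + r + 2) + (3r^2 + 7r + 4) = r^3 + 5r^2 + 8r + 6,
and (r+1)^3 + 2·(r+1)^2 + (r+1) + 2 = r^3 + 5r^2 + 8r + 6.
By induction, h_k = k^3 + 2k^2 + k + 2 for all k ≥ 0.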